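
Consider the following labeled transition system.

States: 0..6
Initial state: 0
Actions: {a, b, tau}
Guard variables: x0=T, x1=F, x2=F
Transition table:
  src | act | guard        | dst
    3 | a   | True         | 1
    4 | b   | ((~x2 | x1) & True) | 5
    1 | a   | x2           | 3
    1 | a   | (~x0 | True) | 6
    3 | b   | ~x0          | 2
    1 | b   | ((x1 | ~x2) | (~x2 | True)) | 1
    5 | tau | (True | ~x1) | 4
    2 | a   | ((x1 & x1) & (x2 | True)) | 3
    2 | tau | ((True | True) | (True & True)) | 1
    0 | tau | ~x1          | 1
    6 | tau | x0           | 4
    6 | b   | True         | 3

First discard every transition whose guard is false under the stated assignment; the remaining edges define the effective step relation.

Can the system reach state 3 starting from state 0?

Answer: REACHABLE

Trace:
After dropping false guards: 9 live edges.
L0 = {0}
L1 = {1}  total {0,1}
L2 = {6}  total {0,1,6}
L3 = {3,4}  total {0,1,3,4,6}
L4 = {5}  total {0,1,3,4,5,6}
Reach set: {0,1,3,4,5,6}
witness 3: tau·a·b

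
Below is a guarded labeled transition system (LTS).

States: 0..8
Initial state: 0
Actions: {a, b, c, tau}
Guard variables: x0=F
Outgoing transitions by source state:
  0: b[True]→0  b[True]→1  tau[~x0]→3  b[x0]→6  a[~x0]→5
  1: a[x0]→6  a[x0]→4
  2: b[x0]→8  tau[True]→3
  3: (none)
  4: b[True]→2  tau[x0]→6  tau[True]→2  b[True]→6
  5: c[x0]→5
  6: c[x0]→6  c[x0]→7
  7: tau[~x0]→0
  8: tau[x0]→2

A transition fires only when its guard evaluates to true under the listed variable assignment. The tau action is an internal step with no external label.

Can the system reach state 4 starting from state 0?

Answer: UNREACHABLE

Working:
After dropping false guards: 9 live edges.
Layer 0: {0}
Layer 1: {1,3,5}  now seen {0,1,3,5}
Reachable = {0,1,3,5}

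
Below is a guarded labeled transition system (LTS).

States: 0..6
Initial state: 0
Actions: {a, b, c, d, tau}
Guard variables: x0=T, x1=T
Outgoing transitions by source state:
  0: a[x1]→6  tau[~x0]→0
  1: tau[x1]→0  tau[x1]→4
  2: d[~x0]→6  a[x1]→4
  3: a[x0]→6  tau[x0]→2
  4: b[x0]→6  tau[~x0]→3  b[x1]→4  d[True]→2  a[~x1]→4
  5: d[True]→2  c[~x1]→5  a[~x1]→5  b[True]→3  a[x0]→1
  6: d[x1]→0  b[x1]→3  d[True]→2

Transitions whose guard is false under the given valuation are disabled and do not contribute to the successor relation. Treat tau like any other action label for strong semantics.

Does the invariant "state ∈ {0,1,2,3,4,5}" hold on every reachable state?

Answer: INVARIANT VIOLATED at state 6

Working:
Safe = {0,1,2,3,4,5}
R = {0,2,3,4,6}
  0: safe
  2: safe
  3: safe
  4: safe
  6: ✗ unsafe
witness against invariant: a → 6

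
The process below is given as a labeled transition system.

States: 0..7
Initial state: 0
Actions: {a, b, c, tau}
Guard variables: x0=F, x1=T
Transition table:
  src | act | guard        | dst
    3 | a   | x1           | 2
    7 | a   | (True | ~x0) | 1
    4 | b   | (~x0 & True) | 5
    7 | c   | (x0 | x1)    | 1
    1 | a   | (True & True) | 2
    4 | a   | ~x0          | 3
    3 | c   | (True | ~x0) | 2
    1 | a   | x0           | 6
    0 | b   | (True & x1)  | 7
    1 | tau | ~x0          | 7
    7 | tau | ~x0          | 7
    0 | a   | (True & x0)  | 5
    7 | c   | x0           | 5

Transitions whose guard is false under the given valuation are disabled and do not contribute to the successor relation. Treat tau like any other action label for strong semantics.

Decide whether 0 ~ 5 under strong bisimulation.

Bisimulation quotient by refinement:
  P[0] = {{0,1,2,3,4,5,6,7}}
  P[1] = {{0},{1},{2,5,6},{3},{4},{7}}
stable after 2 split(s): 6 block(s)
[0]={0}  [5]={2,5,6}

Answer: NOT BISIMILAR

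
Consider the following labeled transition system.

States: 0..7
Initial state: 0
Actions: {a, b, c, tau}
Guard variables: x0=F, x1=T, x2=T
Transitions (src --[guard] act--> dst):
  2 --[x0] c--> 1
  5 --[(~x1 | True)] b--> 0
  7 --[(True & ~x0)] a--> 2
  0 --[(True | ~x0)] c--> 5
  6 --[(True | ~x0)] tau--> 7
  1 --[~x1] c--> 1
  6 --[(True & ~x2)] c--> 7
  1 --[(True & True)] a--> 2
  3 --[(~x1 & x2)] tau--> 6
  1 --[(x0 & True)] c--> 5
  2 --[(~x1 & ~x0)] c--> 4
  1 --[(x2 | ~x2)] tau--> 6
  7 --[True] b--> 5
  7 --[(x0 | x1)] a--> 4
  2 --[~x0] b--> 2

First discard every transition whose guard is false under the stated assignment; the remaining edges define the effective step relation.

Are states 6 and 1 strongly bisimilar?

Answer: NOT BISIMILAR

Trace:
Bisimulation quotient by refinement:
  π0 = {{0,1,2,3,4,5,6,7}}
  π1 = {{0},{1},{2,5},{3,4},{6},{7}}
  π2 = {{0},{1},{2},{3,4},{5},{6},{7}}
stable after 3 split(s): 7 block(s)
6∈{6}, 1∈{1}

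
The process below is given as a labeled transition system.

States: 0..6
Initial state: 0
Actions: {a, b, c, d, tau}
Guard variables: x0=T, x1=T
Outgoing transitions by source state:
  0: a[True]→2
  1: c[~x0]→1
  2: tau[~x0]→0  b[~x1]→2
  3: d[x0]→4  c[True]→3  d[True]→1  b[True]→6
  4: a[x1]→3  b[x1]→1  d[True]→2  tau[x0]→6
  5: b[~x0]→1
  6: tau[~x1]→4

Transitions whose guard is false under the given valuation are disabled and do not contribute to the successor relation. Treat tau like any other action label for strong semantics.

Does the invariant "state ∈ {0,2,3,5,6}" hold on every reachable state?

Answer: INVARIANT HOLDS

Working:
Inv-set: {0,2,3,5,6}
Reachable = {0,2}
  0: ok
  2: ok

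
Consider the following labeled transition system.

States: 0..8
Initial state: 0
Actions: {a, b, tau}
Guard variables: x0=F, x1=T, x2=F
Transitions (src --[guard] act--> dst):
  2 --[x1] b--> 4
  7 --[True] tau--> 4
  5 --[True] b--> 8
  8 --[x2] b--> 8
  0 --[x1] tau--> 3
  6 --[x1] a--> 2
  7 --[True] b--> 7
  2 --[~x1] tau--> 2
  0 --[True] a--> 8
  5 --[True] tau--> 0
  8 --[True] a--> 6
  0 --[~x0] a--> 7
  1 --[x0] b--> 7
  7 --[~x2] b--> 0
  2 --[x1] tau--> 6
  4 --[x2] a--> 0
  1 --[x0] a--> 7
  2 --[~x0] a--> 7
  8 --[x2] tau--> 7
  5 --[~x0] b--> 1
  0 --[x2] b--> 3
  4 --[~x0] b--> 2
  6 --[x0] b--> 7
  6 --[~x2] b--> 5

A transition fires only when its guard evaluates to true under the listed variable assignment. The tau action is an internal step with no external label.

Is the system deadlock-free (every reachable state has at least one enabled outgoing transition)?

Reachable = {0,1,2,3,4,5,6,7,8}
  0: a→7  a→8  tau→3  [deg 3]
  1: ∅  [no exit]
  2: a→7  b→4  tau→6  [deg 3]
  3: ∅  [no exit]
  4: b→2  [deg 1]
  5: b→1  b→8  tau→0  [deg 3]
  6: a→2  b→5  [deg 2]
  7: b→0  b→7  tau→4  [deg 3]
  8: a→6  [deg 1]
Path to 1: a·a·b·b

Answer: DEADLOCK at state 1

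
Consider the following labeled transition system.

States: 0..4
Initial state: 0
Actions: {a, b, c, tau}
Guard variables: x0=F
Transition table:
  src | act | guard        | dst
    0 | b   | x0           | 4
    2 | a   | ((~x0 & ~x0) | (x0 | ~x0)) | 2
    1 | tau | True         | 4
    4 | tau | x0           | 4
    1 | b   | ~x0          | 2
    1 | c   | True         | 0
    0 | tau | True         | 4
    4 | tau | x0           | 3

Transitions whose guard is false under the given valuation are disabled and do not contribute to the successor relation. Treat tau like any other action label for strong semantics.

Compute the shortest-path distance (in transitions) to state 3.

Breadth-first toward 3:
  depth 0: {0}
  depth 1: {4}
3 never appears.

Answer: UNREACHABLE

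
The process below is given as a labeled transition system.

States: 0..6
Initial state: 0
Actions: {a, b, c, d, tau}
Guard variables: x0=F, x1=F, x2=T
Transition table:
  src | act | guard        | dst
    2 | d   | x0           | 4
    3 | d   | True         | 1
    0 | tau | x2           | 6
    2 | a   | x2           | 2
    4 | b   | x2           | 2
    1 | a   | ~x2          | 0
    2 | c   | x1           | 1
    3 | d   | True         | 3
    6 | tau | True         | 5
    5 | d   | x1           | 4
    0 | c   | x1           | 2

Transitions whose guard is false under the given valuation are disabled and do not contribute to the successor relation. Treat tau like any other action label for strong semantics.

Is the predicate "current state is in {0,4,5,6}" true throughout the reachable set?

Answer: INVARIANT HOLDS

Trace:
Inv-set: {0,4,5,6}
R = {0,5,6}
  0: ✓
  5: ✓
  6: ✓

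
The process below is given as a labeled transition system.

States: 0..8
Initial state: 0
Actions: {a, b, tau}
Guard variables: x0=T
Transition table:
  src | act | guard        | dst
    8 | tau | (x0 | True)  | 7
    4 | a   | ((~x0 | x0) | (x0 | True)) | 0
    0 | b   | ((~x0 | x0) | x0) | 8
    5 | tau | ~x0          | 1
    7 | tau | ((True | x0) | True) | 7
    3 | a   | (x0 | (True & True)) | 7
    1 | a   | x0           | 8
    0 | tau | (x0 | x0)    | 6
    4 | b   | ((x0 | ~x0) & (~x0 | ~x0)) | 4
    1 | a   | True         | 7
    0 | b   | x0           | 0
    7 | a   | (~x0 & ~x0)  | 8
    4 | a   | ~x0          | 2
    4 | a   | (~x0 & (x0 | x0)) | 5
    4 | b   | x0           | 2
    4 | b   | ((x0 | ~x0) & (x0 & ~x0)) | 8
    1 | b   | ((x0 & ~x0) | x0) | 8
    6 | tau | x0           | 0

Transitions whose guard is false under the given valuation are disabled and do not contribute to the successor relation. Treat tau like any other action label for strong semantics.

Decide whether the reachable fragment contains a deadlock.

Answer: DEADLOCK-FREE

Trace:
Reachable = {0,6,7,8}
  0: b→0  b→8  tau→6  [3 exit(s)]
  6: tau→0  [1 exit(s)]
  7: tau→7  [1 exit(s)]
  8: tau→7  [1 exit(s)]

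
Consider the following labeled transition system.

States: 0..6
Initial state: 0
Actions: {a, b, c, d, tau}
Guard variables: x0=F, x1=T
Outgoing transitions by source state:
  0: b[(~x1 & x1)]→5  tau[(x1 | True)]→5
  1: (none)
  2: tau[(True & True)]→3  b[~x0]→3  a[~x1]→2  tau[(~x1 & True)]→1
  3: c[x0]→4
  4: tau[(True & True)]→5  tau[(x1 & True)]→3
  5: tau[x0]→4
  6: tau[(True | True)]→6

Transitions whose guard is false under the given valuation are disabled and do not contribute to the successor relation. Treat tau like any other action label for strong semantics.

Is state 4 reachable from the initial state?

Answer: UNREACHABLE

Working:
After dropping false guards: 6 live edges.
L0 = {0}
L1 = {5}  cumulative {0,5}
Reachable = {0,5}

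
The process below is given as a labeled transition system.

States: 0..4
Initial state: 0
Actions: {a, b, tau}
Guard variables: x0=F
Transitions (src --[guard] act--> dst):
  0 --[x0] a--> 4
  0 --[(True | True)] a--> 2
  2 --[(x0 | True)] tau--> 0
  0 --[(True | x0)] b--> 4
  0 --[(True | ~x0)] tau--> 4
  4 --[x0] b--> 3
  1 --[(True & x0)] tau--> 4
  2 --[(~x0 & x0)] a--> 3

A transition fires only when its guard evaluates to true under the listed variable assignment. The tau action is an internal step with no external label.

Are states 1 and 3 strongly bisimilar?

Refine partition for ~:
  round 0: {{0,1,2,3,4}}
  round 1: {{0},{1,3,4},{2}}
Fixed point at round 2; 3 class(es).
1∈{1,3,4}, 3∈{1,3,4}

Answer: BISIMILAR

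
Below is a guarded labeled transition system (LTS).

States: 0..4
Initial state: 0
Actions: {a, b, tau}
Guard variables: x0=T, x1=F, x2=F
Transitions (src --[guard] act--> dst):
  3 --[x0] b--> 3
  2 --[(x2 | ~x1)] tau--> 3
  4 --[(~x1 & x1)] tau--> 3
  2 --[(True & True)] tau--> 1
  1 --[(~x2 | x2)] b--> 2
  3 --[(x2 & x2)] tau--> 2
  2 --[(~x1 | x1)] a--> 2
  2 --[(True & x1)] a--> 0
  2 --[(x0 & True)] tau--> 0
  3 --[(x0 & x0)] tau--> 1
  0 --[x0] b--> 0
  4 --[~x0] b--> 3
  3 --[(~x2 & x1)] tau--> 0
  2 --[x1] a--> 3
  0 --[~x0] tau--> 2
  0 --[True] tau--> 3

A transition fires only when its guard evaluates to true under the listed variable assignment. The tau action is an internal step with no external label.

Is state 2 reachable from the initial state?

Answer: REACHABLE

Trace:
After dropping false guards: 9 live edges.
depth 0: {0}
depth 1: {3}  now seen {0,3}
depth 2: {1}  now seen {0,1,3}
depth 3: {2}  now seen {0,1,2,3}
R = {0,1,2,3}
Path to 2: tau·tau·b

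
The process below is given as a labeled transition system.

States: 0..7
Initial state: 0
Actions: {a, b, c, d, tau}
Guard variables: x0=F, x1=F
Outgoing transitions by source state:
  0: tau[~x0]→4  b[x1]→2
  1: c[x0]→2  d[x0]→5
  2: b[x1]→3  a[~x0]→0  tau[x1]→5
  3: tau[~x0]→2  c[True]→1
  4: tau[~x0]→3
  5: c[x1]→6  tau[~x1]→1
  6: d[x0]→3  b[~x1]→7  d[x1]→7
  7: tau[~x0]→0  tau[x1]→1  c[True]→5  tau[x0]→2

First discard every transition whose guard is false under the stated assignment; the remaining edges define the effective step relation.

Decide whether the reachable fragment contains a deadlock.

R = {0,1,2,3,4}
  0: tau→4  [deg 1]
  1: ∅  [STUCK]
  2: a→0  [deg 1]
  3: c→1  tau→2  [deg 2]
  4: tau→3  [deg 1]
witness 1: tau·tau·c

Answer: DEADLOCK at state 1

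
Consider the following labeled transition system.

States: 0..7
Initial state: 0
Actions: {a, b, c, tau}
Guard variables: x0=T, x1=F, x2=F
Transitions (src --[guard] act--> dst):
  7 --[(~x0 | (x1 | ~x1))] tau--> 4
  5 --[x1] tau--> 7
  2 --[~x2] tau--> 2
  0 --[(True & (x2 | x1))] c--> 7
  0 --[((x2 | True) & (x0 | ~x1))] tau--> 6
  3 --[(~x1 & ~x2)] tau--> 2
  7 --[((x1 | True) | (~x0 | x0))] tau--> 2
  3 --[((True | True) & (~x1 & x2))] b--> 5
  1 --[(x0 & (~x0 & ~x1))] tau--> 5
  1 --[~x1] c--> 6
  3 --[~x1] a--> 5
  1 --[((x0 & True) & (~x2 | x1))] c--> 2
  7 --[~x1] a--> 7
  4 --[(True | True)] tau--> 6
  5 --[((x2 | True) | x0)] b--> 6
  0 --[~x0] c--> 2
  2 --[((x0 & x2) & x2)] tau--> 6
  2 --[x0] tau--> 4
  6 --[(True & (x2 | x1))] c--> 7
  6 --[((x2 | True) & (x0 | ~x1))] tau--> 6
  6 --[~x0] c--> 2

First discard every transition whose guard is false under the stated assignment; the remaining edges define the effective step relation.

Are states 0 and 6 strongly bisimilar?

Answer: BISIMILAR

Working:
Bisimulation quotient by refinement:
  P[0] = {{0,1,2,3,4,5,6,7}}
  P[1] = {{0,2,4,6},{1},{3,7},{5}}
  P[2] = {{0,2,4,6},{1},{3},{5},{7}}
stable after 3 split(s): 5 block(s)
[0]={0,2,4,6}  [6]={0,2,4,6}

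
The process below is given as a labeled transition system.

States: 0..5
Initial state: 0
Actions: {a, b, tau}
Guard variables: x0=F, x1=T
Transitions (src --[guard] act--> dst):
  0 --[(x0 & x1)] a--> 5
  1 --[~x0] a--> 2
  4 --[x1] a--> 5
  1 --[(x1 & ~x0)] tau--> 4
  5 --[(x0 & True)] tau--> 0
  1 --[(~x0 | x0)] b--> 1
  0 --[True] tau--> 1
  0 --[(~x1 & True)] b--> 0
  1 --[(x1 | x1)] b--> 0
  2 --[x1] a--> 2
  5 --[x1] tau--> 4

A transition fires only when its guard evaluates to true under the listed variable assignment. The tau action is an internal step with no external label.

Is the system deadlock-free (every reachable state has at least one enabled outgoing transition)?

Reachable = {0,1,2,4,5}
  0: tau→1  [1 exit(s)]
  1: a→2  b→0  b→1  tau→4  [4 exit(s)]
  2: a→2  [1 exit(s)]
  4: a→5  [1 exit(s)]
  5: tau→4  [1 exit(s)]

Answer: DEADLOCK-FREE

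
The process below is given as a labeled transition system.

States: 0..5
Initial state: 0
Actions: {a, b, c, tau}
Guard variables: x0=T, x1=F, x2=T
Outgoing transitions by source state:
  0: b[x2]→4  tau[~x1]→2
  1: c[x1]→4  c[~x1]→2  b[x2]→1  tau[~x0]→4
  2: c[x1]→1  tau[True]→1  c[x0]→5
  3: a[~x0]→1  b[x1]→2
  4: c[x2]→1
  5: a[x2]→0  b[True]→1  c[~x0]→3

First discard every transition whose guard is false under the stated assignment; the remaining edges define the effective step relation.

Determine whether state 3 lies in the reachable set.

Guard filter leaves 9 enabled edge(s).
Layer 0: {0}
Layer 1: {2,4}  now seen {0,2,4}
Layer 2: {1,5}  now seen {0,1,2,4,5}
Reachable = {0,1,2,4,5}

Answer: UNREACHABLE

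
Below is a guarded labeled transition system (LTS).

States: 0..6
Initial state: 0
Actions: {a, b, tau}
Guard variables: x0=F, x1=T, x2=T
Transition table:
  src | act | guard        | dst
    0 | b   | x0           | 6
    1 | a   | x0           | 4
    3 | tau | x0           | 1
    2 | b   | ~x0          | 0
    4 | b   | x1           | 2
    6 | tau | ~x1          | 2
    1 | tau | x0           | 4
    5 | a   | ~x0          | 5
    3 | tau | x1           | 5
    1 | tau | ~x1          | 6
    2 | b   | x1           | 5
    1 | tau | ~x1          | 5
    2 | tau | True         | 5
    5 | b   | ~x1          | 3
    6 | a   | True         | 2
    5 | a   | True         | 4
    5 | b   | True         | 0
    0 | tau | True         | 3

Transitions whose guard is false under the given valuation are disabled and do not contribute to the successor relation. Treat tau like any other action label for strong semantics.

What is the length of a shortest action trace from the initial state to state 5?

Answer: 2

Analysis:
BFS to 5:
  L0 = {0}
  L1 = {3}
  L2 = {5}
5 enters at depth 2; path tau·tau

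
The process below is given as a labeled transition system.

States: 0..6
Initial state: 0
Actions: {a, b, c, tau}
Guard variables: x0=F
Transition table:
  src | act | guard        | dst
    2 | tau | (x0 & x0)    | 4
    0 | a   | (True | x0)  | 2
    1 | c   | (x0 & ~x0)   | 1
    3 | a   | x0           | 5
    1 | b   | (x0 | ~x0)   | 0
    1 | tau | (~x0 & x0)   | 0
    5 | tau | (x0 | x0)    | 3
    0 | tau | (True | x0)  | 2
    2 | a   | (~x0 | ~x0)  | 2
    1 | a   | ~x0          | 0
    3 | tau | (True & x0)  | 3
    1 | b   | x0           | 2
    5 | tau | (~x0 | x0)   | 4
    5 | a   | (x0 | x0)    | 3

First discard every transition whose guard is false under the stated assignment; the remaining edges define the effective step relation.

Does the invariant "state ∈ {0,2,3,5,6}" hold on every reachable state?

Answer: INVARIANT HOLDS

Trace:
Inv-set: {0,2,3,5,6}
R = {0,2}
  0: ✓
  2: ✓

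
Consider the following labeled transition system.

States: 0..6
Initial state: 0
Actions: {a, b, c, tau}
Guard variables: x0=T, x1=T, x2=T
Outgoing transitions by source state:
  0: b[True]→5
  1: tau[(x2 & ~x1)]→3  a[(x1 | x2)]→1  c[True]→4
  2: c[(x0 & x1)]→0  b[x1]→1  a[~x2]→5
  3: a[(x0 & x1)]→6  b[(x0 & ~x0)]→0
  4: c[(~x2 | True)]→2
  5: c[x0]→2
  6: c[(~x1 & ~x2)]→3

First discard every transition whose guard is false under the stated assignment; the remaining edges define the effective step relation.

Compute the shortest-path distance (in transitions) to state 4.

Answer: 4

Trace:
BFS to 4:
  Layer 0: {0}
  Layer 1: {5}
  Layer 2: {2}
  Layer 3: {1}
  Layer 4: {4}
4 enters at depth 4; path b·c·b·c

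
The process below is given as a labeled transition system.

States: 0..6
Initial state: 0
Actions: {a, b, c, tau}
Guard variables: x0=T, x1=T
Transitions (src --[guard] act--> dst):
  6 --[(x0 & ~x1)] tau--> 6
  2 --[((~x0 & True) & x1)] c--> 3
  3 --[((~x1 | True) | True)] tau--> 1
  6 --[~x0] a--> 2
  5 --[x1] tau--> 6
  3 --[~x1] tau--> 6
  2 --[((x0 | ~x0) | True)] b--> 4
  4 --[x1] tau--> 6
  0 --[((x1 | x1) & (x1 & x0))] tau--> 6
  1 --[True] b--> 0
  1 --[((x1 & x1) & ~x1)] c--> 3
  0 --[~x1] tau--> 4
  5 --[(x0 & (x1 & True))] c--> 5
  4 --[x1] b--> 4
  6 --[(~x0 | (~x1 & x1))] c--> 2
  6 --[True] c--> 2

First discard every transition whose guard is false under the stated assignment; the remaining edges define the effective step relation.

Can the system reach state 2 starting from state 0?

9 transition(s) survive guard evaluation.
Layer 0: {0}
Layer 1: {6}  total {0,6}
Layer 2: {2}  total {0,2,6}
Layer 3: {4}  total {0,2,4,6}
Reach set: {0,2,4,6}
trace reaching 2: tau·c

Answer: REACHABLE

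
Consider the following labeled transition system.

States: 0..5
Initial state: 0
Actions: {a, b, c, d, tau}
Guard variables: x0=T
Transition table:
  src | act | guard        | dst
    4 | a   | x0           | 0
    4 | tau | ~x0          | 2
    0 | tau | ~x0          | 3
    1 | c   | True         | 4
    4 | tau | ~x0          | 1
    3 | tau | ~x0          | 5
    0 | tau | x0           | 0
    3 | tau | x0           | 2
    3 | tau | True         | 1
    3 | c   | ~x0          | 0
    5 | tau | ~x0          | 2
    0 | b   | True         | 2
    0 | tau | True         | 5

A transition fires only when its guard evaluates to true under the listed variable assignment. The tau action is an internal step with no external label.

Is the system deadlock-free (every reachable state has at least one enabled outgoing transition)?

Reach set: {0,2,5}
  0: b→2  tau→0  tau→5  [3 out]
  2: ∅  [STUCK]
  5: ∅  [STUCK]
Path to 2: b

Answer: DEADLOCK at state 2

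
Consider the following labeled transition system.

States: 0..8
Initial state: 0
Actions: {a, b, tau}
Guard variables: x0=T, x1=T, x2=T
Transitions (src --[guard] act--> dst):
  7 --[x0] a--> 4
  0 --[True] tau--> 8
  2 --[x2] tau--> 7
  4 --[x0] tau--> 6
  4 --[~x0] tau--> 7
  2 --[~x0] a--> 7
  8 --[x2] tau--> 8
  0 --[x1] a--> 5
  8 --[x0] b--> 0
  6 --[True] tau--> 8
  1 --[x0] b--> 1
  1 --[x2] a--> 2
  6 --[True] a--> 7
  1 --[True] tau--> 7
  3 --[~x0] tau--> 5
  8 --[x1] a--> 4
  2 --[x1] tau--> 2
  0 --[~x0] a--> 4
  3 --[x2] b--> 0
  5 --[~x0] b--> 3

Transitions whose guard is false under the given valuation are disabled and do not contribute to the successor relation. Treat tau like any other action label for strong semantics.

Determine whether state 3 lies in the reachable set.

15 transition(s) survive guard evaluation.
depth 0: {0}
depth 1: {5,8}  cumulative {0,5,8}
depth 2: {4}  cumulative {0,4,5,8}
depth 3: {6}  cumulative {0,4,5,6,8}
depth 4: {7}  cumulative {0,4,5,6,7,8}
Reachable = {0,4,5,6,7,8}

Answer: UNREACHABLE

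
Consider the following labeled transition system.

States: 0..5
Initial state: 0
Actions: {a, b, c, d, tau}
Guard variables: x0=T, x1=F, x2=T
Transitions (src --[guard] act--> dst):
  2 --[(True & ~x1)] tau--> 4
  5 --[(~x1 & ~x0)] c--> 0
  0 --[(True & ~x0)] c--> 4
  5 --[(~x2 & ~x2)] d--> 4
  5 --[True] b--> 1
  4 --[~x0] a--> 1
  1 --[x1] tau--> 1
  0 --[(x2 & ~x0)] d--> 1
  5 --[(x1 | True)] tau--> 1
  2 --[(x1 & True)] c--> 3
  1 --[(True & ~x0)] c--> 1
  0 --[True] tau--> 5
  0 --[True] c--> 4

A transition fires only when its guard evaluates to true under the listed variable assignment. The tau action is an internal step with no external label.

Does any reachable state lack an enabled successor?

Reachable = {0,1,4,5}
  0: c→4  tau→5  [deg 2]
  1: ∅  [no exit]
  4: ∅  [no exit]
  5: b→1  tau→1  [deg 2]
witness 1: tau·b

Answer: DEADLOCK at state 1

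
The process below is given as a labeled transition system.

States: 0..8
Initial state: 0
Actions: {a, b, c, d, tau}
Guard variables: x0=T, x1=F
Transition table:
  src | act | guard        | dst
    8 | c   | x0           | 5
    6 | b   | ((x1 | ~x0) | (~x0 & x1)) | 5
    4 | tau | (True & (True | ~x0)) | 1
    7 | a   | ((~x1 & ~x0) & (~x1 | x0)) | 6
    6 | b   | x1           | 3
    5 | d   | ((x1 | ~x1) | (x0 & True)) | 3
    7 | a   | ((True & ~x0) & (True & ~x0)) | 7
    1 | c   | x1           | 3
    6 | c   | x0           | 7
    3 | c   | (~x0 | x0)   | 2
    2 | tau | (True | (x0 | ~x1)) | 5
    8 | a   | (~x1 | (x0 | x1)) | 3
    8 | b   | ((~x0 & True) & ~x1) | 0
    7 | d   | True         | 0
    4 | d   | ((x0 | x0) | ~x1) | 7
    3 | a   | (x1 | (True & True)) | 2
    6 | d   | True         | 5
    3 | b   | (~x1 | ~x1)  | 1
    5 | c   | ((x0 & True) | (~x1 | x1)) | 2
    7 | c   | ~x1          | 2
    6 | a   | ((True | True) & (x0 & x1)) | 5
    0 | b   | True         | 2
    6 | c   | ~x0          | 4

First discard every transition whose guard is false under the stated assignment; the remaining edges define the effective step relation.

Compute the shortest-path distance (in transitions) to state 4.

Layered search for 4:
  Layer 0: {0}
  Layer 1: {2}
  Layer 2: {5}
  Layer 3: {3}
  Layer 4: {1}
4 never appears.

Answer: UNREACHABLE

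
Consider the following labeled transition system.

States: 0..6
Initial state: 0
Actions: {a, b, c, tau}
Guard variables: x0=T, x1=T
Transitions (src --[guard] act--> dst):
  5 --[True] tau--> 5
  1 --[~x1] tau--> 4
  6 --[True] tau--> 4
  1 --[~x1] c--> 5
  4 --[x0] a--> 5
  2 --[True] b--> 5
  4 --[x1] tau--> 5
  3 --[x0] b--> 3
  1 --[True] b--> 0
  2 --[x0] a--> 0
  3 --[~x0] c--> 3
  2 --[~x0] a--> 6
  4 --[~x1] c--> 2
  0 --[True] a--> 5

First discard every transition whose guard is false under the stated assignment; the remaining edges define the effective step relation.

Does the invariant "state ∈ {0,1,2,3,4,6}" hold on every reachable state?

Allowed set {0,1,2,3,4,6}
Reachable = {0,5}
  0: ✓
  5: ✗ unsafe
reach 5 via a — violates

Answer: INVARIANT VIOLATED at state 5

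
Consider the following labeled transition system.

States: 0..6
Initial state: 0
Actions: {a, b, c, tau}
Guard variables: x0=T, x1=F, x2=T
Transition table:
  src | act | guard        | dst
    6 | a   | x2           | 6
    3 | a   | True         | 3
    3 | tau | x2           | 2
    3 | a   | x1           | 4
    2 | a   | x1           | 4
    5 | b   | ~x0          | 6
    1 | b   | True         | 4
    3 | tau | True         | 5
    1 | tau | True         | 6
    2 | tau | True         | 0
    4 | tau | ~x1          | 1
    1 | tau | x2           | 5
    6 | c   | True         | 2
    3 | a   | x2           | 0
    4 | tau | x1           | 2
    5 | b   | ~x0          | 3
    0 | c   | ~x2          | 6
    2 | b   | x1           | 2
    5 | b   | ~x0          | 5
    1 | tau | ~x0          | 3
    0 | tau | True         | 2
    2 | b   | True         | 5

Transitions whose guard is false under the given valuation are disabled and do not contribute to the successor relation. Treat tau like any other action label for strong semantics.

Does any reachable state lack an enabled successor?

R = {0,2,5}
  0: tau→2  [1 exit(s)]
  2: b→5  tau→0  [2 exit(s)]
  5: ∅  [deadlock]
trace reaching 5: tau·b

Answer: DEADLOCK at state 5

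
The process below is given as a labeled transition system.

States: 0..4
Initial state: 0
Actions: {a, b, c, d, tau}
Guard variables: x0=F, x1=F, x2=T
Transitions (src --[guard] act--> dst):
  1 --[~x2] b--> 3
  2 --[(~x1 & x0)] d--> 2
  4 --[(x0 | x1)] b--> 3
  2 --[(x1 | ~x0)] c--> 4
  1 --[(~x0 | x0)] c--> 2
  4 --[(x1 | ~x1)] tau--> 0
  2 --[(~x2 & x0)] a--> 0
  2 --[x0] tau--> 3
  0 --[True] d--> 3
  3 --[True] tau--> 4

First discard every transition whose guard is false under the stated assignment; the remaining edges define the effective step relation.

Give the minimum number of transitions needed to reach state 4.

Answer: 2

Working:
Breadth-first toward 4:
  depth 0: {0}
  depth 1: {3}
  depth 2: {4}
depth(4)=2, e.g. d·tau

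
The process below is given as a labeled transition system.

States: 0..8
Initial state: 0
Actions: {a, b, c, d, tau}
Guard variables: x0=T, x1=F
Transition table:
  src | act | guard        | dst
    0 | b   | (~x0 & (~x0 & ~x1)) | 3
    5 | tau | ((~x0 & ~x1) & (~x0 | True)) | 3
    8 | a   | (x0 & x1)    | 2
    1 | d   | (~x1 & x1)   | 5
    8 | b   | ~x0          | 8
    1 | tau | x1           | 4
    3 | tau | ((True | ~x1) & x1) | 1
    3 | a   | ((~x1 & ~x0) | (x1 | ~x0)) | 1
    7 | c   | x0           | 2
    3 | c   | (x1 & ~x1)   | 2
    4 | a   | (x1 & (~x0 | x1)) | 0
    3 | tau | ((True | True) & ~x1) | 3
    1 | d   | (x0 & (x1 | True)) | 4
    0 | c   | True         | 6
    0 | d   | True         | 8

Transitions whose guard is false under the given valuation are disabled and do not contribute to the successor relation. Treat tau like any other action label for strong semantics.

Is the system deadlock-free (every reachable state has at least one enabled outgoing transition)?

Answer: DEADLOCK at state 6

Working:
Reachable = {0,6,8}
  0: c→6  d→8  [deg 2]
  6: ∅  [no exit]
  8: ∅  [no exit]
witness 6: c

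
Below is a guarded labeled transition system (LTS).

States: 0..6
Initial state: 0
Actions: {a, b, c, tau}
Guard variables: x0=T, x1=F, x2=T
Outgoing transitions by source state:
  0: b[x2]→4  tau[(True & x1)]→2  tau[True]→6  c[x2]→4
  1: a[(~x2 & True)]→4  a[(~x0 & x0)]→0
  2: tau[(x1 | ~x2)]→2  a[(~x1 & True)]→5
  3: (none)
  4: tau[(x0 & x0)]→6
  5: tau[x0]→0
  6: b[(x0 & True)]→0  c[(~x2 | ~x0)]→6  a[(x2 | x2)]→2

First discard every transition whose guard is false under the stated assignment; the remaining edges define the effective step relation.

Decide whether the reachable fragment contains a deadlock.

Answer: DEADLOCK-FREE

Working:
Reach set: {0,2,4,5,6}
  0: b→4  c→4  tau→6  [3 out]
  2: a→5  [1 out]
  4: tau→6  [1 out]
  5: tau→0  [1 out]
  6: a→2  b→0  [2 out]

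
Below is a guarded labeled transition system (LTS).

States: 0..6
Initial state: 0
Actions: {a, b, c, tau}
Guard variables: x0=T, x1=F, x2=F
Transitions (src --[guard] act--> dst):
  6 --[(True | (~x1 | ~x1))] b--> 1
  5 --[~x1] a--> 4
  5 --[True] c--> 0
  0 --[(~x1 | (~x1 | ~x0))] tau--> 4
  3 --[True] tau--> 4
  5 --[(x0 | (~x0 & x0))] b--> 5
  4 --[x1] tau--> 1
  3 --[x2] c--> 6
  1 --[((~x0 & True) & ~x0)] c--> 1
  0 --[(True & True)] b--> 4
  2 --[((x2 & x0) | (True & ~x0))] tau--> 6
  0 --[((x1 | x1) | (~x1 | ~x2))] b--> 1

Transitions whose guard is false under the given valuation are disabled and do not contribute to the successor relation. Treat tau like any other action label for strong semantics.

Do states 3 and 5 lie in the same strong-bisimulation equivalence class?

Answer: NOT BISIMILAR

Working:
Bisimulation quotient by refinement:
  round 0: {{0,1,2,3,4,5,6}}
  round 1: {{0},{1,2,4},{3},{5},{6}}
5 equivalence class(es) (converged in 2)
class of 3: {3}; class of 5: {5}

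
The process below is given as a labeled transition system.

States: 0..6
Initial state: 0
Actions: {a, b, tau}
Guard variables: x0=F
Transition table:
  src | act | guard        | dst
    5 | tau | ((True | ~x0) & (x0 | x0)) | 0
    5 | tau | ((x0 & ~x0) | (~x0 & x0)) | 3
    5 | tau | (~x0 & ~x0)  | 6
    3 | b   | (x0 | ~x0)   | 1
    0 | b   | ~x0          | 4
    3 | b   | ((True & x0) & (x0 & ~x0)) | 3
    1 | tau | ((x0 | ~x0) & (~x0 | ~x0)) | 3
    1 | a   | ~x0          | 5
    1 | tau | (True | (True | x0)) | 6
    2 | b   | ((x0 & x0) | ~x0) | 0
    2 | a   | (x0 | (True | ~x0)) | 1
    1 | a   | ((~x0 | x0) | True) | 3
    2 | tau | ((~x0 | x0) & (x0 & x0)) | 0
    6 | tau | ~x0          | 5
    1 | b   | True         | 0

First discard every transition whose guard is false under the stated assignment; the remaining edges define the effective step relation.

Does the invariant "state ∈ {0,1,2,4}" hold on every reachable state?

Allowed set {0,1,2,4}
Reach set: {0,4}
  0: safe
  4: safe

Answer: INVARIANT HOLDS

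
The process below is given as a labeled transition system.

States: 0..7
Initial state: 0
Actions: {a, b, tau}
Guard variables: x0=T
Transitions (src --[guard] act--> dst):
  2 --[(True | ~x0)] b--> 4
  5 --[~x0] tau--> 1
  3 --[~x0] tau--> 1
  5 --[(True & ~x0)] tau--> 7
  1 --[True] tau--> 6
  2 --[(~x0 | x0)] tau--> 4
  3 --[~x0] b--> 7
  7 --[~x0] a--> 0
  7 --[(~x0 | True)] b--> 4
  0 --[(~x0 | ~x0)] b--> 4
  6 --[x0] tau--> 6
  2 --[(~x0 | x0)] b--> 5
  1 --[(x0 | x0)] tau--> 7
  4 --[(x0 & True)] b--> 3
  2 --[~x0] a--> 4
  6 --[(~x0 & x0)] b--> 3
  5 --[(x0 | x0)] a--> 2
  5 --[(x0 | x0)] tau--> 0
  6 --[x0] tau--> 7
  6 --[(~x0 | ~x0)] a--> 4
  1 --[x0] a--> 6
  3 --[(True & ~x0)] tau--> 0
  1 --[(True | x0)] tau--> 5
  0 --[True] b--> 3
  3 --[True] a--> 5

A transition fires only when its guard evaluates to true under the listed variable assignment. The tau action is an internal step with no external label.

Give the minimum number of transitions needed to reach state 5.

Layered search for 5:
  Layer 0: {0}
  Layer 1: {3}
  Layer 2: {5}
first hit 5 at d=2 via b·a

Answer: 2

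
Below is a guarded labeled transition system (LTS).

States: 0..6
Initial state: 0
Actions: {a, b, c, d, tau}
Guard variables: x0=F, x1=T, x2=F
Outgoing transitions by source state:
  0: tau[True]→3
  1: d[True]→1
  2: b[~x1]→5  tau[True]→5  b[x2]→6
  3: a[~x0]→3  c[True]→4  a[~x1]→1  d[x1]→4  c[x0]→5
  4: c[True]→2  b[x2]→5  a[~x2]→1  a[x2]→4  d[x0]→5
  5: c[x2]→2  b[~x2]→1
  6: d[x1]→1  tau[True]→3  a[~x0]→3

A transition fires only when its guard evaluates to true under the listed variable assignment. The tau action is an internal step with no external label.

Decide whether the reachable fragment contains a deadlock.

Reachable = {0,1,2,3,4,5}
  0: tau→3  [1 exit(s)]
  1: d→1  [1 exit(s)]
  2: tau→5  [1 exit(s)]
  3: a→3  c→4  d→4  [3 exit(s)]
  4: a→1  c→2  [2 exit(s)]
  5: b→1  [1 exit(s)]

Answer: DEADLOCK-FREE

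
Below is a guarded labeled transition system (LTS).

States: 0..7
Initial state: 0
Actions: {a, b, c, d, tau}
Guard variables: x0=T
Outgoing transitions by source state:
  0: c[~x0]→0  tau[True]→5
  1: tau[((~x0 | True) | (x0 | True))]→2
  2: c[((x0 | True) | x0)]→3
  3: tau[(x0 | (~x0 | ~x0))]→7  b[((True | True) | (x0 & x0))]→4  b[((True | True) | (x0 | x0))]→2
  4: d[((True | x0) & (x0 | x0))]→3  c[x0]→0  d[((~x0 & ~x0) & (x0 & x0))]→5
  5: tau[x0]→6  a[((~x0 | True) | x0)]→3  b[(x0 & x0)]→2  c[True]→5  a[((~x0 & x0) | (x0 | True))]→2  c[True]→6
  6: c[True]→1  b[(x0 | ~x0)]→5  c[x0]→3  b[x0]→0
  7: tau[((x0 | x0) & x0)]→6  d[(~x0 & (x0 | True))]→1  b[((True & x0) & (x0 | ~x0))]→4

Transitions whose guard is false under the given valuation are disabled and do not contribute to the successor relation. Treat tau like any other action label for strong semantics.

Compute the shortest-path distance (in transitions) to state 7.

Breadth-first toward 7:
  L0 = {0}
  L1 = {5}
  L2 = {2,3,6}
  L3 = {1,4,7}
depth(7)=3, e.g. tau·a·tau

Answer: 3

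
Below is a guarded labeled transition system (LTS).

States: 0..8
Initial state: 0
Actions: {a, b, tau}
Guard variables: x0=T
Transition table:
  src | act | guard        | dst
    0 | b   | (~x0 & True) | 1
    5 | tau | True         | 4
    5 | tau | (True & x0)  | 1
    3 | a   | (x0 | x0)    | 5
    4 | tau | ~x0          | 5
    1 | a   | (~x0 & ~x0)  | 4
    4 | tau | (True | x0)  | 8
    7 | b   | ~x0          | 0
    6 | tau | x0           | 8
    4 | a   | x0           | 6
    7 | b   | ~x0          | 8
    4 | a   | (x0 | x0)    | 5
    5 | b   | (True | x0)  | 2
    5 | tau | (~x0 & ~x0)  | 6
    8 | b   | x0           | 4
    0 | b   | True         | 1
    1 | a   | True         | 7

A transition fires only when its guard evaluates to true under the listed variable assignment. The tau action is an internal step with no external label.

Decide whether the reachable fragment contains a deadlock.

Answer: DEADLOCK at state 7

Working:
Reach set: {0,1,7}
  0: b→1  [deg 1]
  1: a→7  [deg 1]
  7: ∅  [no exit]
Path to 7: b·a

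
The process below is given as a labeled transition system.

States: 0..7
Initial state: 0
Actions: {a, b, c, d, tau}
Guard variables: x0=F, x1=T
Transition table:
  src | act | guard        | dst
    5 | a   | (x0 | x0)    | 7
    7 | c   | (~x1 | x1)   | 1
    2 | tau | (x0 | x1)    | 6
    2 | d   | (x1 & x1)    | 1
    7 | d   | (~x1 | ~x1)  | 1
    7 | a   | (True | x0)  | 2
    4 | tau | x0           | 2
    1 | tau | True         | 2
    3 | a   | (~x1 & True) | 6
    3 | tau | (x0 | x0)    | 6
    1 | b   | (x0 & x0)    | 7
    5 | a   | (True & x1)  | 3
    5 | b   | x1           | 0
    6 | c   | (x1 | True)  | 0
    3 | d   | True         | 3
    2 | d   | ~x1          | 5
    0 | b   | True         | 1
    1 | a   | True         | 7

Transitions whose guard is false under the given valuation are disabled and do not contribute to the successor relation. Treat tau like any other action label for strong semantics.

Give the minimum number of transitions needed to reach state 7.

Breadth-first toward 7:
  Layer 0: {0}
  Layer 1: {1}
  Layer 2: {2,7}
depth(7)=2, e.g. b·a

Answer: 2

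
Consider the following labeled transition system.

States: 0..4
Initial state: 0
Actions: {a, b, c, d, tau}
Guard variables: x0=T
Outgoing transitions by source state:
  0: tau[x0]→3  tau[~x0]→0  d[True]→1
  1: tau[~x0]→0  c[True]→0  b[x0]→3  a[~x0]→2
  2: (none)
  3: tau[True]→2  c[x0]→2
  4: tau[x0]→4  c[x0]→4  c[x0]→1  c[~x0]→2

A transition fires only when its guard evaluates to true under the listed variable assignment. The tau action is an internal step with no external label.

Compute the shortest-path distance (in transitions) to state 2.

Answer: 2

Working:
BFS to 2:
  depth 0: {0}
  depth 1: {1,3}
  depth 2: {2}
2 enters at depth 2; path tau·c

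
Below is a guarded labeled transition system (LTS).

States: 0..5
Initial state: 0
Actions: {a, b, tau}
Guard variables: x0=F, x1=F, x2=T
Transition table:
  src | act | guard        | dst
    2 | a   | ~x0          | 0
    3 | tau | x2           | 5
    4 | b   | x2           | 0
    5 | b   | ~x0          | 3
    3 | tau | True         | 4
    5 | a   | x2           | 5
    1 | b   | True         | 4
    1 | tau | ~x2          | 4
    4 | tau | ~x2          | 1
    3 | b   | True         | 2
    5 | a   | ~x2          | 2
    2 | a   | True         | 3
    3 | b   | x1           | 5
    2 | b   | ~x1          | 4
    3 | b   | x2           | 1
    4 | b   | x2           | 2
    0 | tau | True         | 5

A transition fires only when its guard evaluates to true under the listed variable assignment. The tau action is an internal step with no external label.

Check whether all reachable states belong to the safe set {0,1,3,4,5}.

Answer: INVARIANT VIOLATED at state 2

Analysis:
Safe = {0,1,3,4,5}
R = {0,1,2,3,4,5}
  0: ok
  1: ok
  2: VIOLATES
  3: ok
  4: ok
  5: ok
witness against invariant: tau·b·b → 2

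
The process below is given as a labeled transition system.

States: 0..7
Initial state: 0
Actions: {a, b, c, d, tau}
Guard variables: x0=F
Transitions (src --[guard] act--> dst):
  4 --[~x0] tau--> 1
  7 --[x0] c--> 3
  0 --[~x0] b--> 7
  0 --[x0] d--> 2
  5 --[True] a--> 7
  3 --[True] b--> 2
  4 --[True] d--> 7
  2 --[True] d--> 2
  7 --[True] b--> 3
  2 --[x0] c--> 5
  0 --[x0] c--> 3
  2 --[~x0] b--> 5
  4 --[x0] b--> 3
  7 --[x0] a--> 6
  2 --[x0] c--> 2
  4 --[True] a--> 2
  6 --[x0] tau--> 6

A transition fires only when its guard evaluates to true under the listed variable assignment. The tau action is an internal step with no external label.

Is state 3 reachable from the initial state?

Guard filter leaves 9 enabled edge(s).
depth 0: {0}
depth 1: {7}  now seen {0,7}
depth 2: {3}  now seen {0,3,7}
depth 3: {2}  now seen {0,2,3,7}
depth 4: {5}  now seen {0,2,3,5,7}
Reachable = {0,2,3,5,7}
trace reaching 3: b·b

Answer: REACHABLE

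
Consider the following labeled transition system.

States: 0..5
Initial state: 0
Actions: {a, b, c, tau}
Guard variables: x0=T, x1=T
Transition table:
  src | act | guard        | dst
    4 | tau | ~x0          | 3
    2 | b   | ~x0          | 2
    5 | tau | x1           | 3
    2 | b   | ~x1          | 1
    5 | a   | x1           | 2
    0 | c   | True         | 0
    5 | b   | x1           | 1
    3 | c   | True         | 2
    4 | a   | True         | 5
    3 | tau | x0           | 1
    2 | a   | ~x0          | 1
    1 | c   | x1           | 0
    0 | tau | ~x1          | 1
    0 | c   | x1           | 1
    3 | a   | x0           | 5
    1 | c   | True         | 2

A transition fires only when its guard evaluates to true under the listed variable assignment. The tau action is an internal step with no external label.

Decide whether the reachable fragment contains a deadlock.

Answer: DEADLOCK at state 2

Working:
Reach set: {0,1,2}
  0: c→0  c→1  [2 out]
  1: c→0  c→2  [2 out]
  2: ∅  [no exit]
witness 2: c·c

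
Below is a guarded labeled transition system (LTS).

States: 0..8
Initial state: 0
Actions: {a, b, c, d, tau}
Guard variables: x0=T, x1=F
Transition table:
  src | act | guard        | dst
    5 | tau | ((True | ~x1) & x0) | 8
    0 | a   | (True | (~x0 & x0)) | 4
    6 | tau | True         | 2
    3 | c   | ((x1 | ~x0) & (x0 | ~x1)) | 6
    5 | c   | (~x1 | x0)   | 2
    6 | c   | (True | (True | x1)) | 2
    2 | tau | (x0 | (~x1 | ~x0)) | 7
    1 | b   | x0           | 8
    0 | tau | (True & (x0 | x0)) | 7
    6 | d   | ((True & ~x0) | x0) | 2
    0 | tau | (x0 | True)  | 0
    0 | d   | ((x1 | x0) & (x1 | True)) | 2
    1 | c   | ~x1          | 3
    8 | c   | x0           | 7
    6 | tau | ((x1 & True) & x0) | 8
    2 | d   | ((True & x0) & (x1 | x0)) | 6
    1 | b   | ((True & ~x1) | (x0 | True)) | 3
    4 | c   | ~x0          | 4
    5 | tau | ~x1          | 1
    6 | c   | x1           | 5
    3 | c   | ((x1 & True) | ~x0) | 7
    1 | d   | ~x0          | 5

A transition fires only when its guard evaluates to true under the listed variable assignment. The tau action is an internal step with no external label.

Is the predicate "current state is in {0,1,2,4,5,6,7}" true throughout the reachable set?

Answer: INVARIANT HOLDS

Analysis:
Safe = {0,1,2,4,5,6,7}
Reach set: {0,2,4,6,7}
  0: safe
  2: safe
  4: safe
  6: safe
  7: safe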